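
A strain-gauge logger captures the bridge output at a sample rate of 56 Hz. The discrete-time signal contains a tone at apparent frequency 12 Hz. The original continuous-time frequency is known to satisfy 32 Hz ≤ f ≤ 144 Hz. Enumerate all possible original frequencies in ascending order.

44 Hz, 68 Hz, 100 Hz, 124 Hz

Frequencies that alias to 12 Hz are k·fs ± 12 Hz for integer k ≥ 0.
k=0: 12 Hz.
k=1: 44 Hz, 68 Hz.
k=2: 100 Hz, 124 Hz.
k=3: 156 Hz, 180 Hz.
Within [32 Hz, 144 Hz]: 44 Hz, 68 Hz, 100 Hz, 124 Hz.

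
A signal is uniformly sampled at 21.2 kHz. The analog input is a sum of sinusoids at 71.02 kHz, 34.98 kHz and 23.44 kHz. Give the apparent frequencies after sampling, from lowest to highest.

fs/2 = 10.6 kHz.
71.02 kHz mod fs = 7.42 kHz.
7.42 kHz ≤ fs/2 = 10.6 kHz, appears at 7.42 kHz.
34.98 kHz mod fs = 13.78 kHz.
13.78 kHz > fs/2 = 10.6 kHz, folds to fs − 13.78 kHz = 7.42 kHz.
23.44 kHz mod fs = 2.24 kHz.
2.24 kHz ≤ fs/2 = 10.6 kHz, appears at 2.24 kHz.
Distinct values: {2.24 kHz, 7.42 kHz}.

2.24 kHz, 7.42 kHz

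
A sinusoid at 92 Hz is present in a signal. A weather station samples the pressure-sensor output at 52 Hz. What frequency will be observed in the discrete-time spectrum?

12 Hz

92 Hz mod fs = 40 Hz.
40 Hz > fs/2 = 26 Hz, folds to fs − 40 Hz = 12 Hz.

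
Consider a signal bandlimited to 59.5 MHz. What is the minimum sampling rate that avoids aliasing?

119 MHz

Nyquist rate = 2 × 59.5 MHz = 119 MHz.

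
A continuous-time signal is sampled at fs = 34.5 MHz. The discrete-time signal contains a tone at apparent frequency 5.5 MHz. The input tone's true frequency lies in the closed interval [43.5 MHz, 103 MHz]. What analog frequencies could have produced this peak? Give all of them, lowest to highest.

Frequencies that alias to 5.5 MHz are k·fs ± 5.5 MHz for integer k ≥ 0.
k=0: 5.5 MHz.
k=1: 29 MHz, 40 MHz.
k=2: 63.5 MHz, 74.5 MHz.
k=3: 98 MHz, 109 MHz.
k=4: 132.5 MHz, 143.5 MHz.
Within [43.5 MHz, 103 MHz]: 63.5 MHz, 74.5 MHz, 98 MHz.

63.5 MHz, 74.5 MHz, 98 MHz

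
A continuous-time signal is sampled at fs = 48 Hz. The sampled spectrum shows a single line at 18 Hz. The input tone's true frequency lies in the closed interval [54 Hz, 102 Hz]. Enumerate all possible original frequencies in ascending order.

66 Hz, 78 Hz

Frequencies that alias to 18 Hz are k·fs ± 18 Hz for integer k ≥ 0.
k=0: 18 Hz.
k=1: 30 Hz, 66 Hz.
k=2: 78 Hz, 114 Hz.
k=3: 126 Hz, 162 Hz.
Within [54 Hz, 102 Hz]: 66 Hz, 78 Hz.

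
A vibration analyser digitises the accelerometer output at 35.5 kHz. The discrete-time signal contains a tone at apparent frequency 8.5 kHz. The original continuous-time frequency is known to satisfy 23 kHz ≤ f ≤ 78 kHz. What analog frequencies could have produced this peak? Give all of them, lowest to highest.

Frequencies that alias to 8.5 kHz are k·fs ± 8.5 kHz for integer k ≥ 0.
k=0: 8.5 kHz.
k=1: 27 kHz, 44 kHz.
k=2: 62.5 kHz, 79.5 kHz.
k=3: 98 kHz, 115 kHz.
Within [23 kHz, 78 kHz]: 27 kHz, 44 kHz, 62.5 kHz.

27 kHz, 44 kHz, 62.5 kHz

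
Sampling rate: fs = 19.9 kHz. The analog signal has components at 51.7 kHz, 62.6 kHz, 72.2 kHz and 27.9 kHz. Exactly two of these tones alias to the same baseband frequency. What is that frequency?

8 kHz

fs/2 = 9.95 kHz.
51.7 kHz mod fs = 11.9 kHz.
11.9 kHz > fs/2 = 9.95 kHz, folds to fs − 11.9 kHz = 8 kHz.
62.6 kHz mod fs = 2.9 kHz.
2.9 kHz ≤ fs/2 = 9.95 kHz, appears at 2.9 kHz.
72.2 kHz mod fs = 12.5 kHz.
12.5 kHz > fs/2 = 9.95 kHz, folds to fs − 12.5 kHz = 7.4 kHz.
27.9 kHz mod fs = 8 kHz.
8 kHz ≤ fs/2 = 9.95 kHz, appears at 8 kHz.
27.9 kHz and 51.7 kHz both map to 8 kHz.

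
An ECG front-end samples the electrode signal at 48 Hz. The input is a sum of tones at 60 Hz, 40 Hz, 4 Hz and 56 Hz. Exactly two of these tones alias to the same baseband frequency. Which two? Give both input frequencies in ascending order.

40 Hz, 56 Hz

fs/2 = 24 Hz.
60 Hz mod fs = 12 Hz.
12 Hz ≤ fs/2 = 24 Hz, appears at 12 Hz.
40 Hz > fs/2 = 24 Hz, folds to fs − 40 Hz = 8 Hz.
4 Hz ≤ fs/2 = 24 Hz, passes unchanged.
56 Hz mod fs = 8 Hz.
8 Hz ≤ fs/2 = 24 Hz, appears at 8 Hz.
40 Hz and 56 Hz both map to 8 Hz.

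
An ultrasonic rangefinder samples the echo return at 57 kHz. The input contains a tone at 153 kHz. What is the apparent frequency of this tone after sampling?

18 kHz

153 kHz mod fs = 39 kHz.
39 kHz > fs/2 = 28.5 kHz, folds to fs − 39 kHz = 18 kHz.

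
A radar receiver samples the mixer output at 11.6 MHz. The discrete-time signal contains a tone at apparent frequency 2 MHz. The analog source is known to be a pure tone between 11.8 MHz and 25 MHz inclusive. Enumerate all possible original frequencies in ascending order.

13.6 MHz, 21.2 MHz

Frequencies that alias to 2 MHz are k·fs ± 2 MHz for integer k ≥ 0.
k=0: 2 MHz.
k=1: 9.6 MHz, 13.6 MHz.
k=2: 21.2 MHz, 25.2 MHz.
k=3: 32.8 MHz, 36.8 MHz.
Within [11.8 MHz, 25 MHz]: 13.6 MHz, 21.2 MHz.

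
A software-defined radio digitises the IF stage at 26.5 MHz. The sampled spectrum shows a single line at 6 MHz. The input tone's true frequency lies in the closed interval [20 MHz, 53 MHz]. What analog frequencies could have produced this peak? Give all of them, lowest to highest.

Frequencies that alias to 6 MHz are k·fs ± 6 MHz for integer k ≥ 0.
k=0: 6 MHz.
k=1: 20.5 MHz, 32.5 MHz.
k=2: 47 MHz, 59 MHz.
k=3: 73.5 MHz, 85.5 MHz.
Within [20 MHz, 53 MHz]: 20.5 MHz, 32.5 MHz, 47 MHz.

20.5 MHz, 32.5 MHz, 47 MHz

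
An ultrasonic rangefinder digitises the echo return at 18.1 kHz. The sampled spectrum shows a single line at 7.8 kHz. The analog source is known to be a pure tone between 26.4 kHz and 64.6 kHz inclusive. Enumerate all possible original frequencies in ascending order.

28.4 kHz, 44 kHz, 46.5 kHz, 62.1 kHz, 64.6 kHz

Frequencies that alias to 7.8 kHz are k·fs ± 7.8 kHz for integer k ≥ 0.
k=0: 7.8 kHz.
k=1: 10.3 kHz, 25.9 kHz.
k=2: 28.4 kHz, 44 kHz.
k=3: 46.5 kHz, 62.1 kHz.
k=4: 64.6 kHz, 80.2 kHz.
k=5: 82.7 kHz, 98.3 kHz.
Within [26.4 kHz, 64.6 kHz]: 28.4 kHz, 44 kHz, 46.5 kHz, 62.1 kHz, 64.6 kHz.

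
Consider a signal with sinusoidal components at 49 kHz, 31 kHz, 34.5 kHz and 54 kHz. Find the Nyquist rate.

108 kHz

Highest-frequency component: 54 kHz.
Nyquist rate = 2 × 54 kHz = 108 kHz.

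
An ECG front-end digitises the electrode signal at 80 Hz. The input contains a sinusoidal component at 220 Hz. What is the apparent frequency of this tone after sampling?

220 Hz mod fs = 60 Hz.
60 Hz > fs/2 = 40 Hz, folds to fs − 60 Hz = 20 Hz.

20 Hz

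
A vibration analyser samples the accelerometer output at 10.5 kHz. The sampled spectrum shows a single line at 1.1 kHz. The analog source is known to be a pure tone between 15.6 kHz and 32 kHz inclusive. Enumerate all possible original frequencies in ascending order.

Frequencies that alias to 1.1 kHz are k·fs ± 1.1 kHz for integer k ≥ 0.
k=0: 1.1 kHz.
k=1: 9.4 kHz, 11.6 kHz.
k=2: 19.9 kHz, 22.1 kHz.
k=3: 30.4 kHz, 32.6 kHz.
k=4: 40.9 kHz, 43.1 kHz.
Within [15.6 kHz, 32 kHz]: 19.9 kHz, 22.1 kHz, 30.4 kHz.

19.9 kHz, 22.1 kHz, 30.4 kHz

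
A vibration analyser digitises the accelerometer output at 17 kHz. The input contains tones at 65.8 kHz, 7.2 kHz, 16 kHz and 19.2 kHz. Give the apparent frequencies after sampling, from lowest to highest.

1 kHz, 2.2 kHz, 7.2 kHz

fs/2 = 8.5 kHz.
65.8 kHz mod fs = 14.8 kHz.
14.8 kHz > fs/2 = 8.5 kHz, folds to fs − 14.8 kHz = 2.2 kHz.
7.2 kHz ≤ fs/2 = 8.5 kHz, passes unchanged.
16 kHz > fs/2 = 8.5 kHz, folds to fs − 16 kHz = 1 kHz.
19.2 kHz mod fs = 2.2 kHz.
2.2 kHz ≤ fs/2 = 8.5 kHz, appears at 2.2 kHz.
Distinct values: {1 kHz, 2.2 kHz, 7.2 kHz}.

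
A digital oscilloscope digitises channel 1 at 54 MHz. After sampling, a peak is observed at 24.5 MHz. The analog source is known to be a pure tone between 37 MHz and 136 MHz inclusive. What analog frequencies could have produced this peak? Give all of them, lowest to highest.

Frequencies that alias to 24.5 MHz are k·fs ± 24.5 MHz for integer k ≥ 0.
k=0: 24.5 MHz.
k=1: 29.5 MHz, 78.5 MHz.
k=2: 83.5 MHz, 132.5 MHz.
k=3: 137.5 MHz, 186.5 MHz.
Within [37 MHz, 136 MHz]: 78.5 MHz, 83.5 MHz, 132.5 MHz.

78.5 MHz, 83.5 MHz, 132.5 MHz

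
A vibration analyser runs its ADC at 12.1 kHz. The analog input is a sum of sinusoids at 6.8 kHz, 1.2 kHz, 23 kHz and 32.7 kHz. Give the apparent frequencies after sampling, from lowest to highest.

1.2 kHz, 3.6 kHz, 5.3 kHz

fs/2 = 6.05 kHz.
6.8 kHz > fs/2 = 6.05 kHz, folds to fs − 6.8 kHz = 5.3 kHz.
1.2 kHz ≤ fs/2 = 6.05 kHz, passes unchanged.
23 kHz mod fs = 10.9 kHz.
10.9 kHz > fs/2 = 6.05 kHz, folds to fs − 10.9 kHz = 1.2 kHz.
32.7 kHz mod fs = 8.5 kHz.
8.5 kHz > fs/2 = 6.05 kHz, folds to fs − 8.5 kHz = 3.6 kHz.
Distinct values: {1.2 kHz, 3.6 kHz, 5.3 kHz}.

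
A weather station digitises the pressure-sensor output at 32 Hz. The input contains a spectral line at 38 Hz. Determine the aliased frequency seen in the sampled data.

6 Hz

38 Hz mod fs = 6 Hz.
6 Hz ≤ fs/2 = 16 Hz, appears at 6 Hz.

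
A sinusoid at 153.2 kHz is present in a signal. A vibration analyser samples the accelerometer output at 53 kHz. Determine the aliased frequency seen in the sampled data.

153.2 kHz mod fs = 47.2 kHz.
47.2 kHz > fs/2 = 26.5 kHz, folds to fs − 47.2 kHz = 5.8 kHz.

5.8 kHz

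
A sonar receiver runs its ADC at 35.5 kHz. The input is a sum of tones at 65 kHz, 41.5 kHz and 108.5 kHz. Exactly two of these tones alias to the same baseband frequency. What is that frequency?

fs/2 = 17.75 kHz.
65 kHz mod fs = 29.5 kHz.
29.5 kHz > fs/2 = 17.75 kHz, folds to fs − 29.5 kHz = 6 kHz.
41.5 kHz mod fs = 6 kHz.
6 kHz ≤ fs/2 = 17.75 kHz, appears at 6 kHz.
108.5 kHz mod fs = 2 kHz.
2 kHz ≤ fs/2 = 17.75 kHz, appears at 2 kHz.
41.5 kHz and 65 kHz both map to 6 kHz.

6 kHz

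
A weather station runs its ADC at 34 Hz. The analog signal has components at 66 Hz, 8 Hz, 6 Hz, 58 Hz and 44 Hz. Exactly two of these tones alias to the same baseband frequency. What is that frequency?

10 Hz

fs/2 = 17 Hz.
66 Hz mod fs = 32 Hz.
32 Hz > fs/2 = 17 Hz, folds to fs − 32 Hz = 2 Hz.
8 Hz ≤ fs/2 = 17 Hz, passes unchanged.
6 Hz ≤ fs/2 = 17 Hz, passes unchanged.
58 Hz mod fs = 24 Hz.
24 Hz > fs/2 = 17 Hz, folds to fs − 24 Hz = 10 Hz.
44 Hz mod fs = 10 Hz.
10 Hz ≤ fs/2 = 17 Hz, appears at 10 Hz.
44 Hz and 58 Hz both map to 10 Hz.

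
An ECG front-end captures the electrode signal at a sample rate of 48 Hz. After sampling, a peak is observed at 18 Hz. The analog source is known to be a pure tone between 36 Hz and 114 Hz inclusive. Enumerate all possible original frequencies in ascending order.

66 Hz, 78 Hz, 114 Hz

Frequencies that alias to 18 Hz are k·fs ± 18 Hz for integer k ≥ 0.
k=0: 18 Hz.
k=1: 30 Hz, 66 Hz.
k=2: 78 Hz, 114 Hz.
k=3: 126 Hz, 162 Hz.
Within [36 Hz, 114 Hz]: 66 Hz, 78 Hz, 114 Hz.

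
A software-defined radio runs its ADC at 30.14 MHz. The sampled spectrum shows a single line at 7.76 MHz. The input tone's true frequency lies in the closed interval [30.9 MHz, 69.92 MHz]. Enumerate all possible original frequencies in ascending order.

37.9 MHz, 52.52 MHz, 68.04 MHz

Frequencies that alias to 7.76 MHz are k·fs ± 7.76 MHz for integer k ≥ 0.
k=0: 7.76 MHz.
k=1: 22.38 MHz, 37.9 MHz.
k=2: 52.52 MHz, 68.04 MHz.
k=3: 82.66 MHz, 98.18 MHz.
Within [30.9 MHz, 69.92 MHz]: 37.9 MHz, 52.52 MHz, 68.04 MHz.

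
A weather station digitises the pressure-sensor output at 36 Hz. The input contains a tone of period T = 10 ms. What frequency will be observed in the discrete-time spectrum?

8 Hz

T = 10 ms → f = 1/T = 100 Hz.
100 Hz mod fs = 28 Hz.
28 Hz > fs/2 = 18 Hz, folds to fs − 28 Hz = 8 Hz.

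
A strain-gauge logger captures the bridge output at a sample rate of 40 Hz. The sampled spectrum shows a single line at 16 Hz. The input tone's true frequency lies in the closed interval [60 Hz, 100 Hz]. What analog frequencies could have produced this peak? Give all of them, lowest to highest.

64 Hz, 96 Hz

Frequencies that alias to 16 Hz are k·fs ± 16 Hz for integer k ≥ 0.
k=0: 16 Hz.
k=1: 24 Hz, 56 Hz.
k=2: 64 Hz, 96 Hz.
k=3: 104 Hz, 136 Hz.
Within [60 Hz, 100 Hz]: 64 Hz, 96 Hz.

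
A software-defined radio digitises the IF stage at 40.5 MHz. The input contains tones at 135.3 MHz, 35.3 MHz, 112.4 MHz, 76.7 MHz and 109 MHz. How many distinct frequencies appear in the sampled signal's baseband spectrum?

5

fs/2 = 20.25 MHz.
135.3 MHz mod fs = 13.8 MHz.
13.8 MHz ≤ fs/2 = 20.25 MHz, appears at 13.8 MHz.
35.3 MHz > fs/2 = 20.25 MHz, folds to fs − 35.3 MHz = 5.2 MHz.
112.4 MHz mod fs = 31.4 MHz.
31.4 MHz > fs/2 = 20.25 MHz, folds to fs − 31.4 MHz = 9.1 MHz.
76.7 MHz mod fs = 36.2 MHz.
36.2 MHz > fs/2 = 20.25 MHz, folds to fs − 36.2 MHz = 4.3 MHz.
109 MHz mod fs = 28 MHz.
28 MHz > fs/2 = 20.25 MHz, folds to fs − 28 MHz = 12.5 MHz.
Distinct values: {4.3 MHz, 5.2 MHz, 9.1 MHz, 12.5 MHz, 13.8 MHz} → 5.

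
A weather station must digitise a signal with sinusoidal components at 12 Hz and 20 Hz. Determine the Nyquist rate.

40 Hz

Highest-frequency component: 20 Hz.
Nyquist rate = 2 × 20 Hz = 40 Hz.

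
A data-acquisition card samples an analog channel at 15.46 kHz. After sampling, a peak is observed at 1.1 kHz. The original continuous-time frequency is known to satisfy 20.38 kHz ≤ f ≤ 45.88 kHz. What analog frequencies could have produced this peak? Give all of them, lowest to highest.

Frequencies that alias to 1.1 kHz are k·fs ± 1.1 kHz for integer k ≥ 0.
k=0: 1.1 kHz.
k=1: 14.36 kHz, 16.56 kHz.
k=2: 29.82 kHz, 32.02 kHz.
k=3: 45.28 kHz, 47.48 kHz.
k=4: 60.74 kHz, 62.94 kHz.
Within [20.38 kHz, 45.88 kHz]: 29.82 kHz, 32.02 kHz, 45.28 kHz.

29.82 kHz, 32.02 kHz, 45.28 kHz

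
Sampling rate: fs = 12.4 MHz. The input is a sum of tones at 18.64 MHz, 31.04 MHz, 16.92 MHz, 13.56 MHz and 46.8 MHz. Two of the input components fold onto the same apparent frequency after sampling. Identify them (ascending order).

fs/2 = 6.2 MHz.
18.64 MHz mod fs = 6.24 MHz.
6.24 MHz > fs/2 = 6.2 MHz, folds to fs − 6.24 MHz = 6.16 MHz.
31.04 MHz mod fs = 6.24 MHz.
6.24 MHz > fs/2 = 6.2 MHz, folds to fs − 6.24 MHz = 6.16 MHz.
16.92 MHz mod fs = 4.52 MHz.
4.52 MHz ≤ fs/2 = 6.2 MHz, appears at 4.52 MHz.
13.56 MHz mod fs = 1.16 MHz.
1.16 MHz ≤ fs/2 = 6.2 MHz, appears at 1.16 MHz.
46.8 MHz mod fs = 9.6 MHz.
9.6 MHz > fs/2 = 6.2 MHz, folds to fs − 9.6 MHz = 2.8 MHz.
18.64 MHz and 31.04 MHz both map to 6.16 MHz.

18.64 MHz, 31.04 MHz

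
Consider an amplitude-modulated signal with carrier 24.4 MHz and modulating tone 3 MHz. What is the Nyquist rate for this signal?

54.8 MHz

AM sidebands sit at fc ± fm = 21.4 MHz and 27.4 MHz.
Highest-frequency component: 27.4 MHz.
Nyquist rate = 2 × 27.4 MHz = 54.8 MHz.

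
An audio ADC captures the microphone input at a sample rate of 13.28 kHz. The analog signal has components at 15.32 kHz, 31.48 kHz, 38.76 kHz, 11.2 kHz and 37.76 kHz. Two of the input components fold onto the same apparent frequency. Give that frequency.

2.08 kHz

fs/2 = 6.64 kHz.
15.32 kHz mod fs = 2.04 kHz.
2.04 kHz ≤ fs/2 = 6.64 kHz, appears at 2.04 kHz.
31.48 kHz mod fs = 4.92 kHz.
4.92 kHz ≤ fs/2 = 6.64 kHz, appears at 4.92 kHz.
38.76 kHz mod fs = 12.2 kHz.
12.2 kHz > fs/2 = 6.64 kHz, folds to fs − 12.2 kHz = 1.08 kHz.
11.2 kHz > fs/2 = 6.64 kHz, folds to fs − 11.2 kHz = 2.08 kHz.
37.76 kHz mod fs = 11.2 kHz.
11.2 kHz > fs/2 = 6.64 kHz, folds to fs − 11.2 kHz = 2.08 kHz.
11.2 kHz and 37.76 kHz both map to 2.08 kHz.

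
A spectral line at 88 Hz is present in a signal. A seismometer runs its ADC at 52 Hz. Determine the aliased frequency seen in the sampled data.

88 Hz mod fs = 36 Hz.
36 Hz > fs/2 = 26 Hz, folds to fs − 36 Hz = 16 Hz.

16 Hz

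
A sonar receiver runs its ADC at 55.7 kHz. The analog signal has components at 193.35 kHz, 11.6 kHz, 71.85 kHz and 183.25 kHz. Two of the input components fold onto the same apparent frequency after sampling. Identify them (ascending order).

fs/2 = 27.85 kHz.
193.35 kHz mod fs = 26.25 kHz.
26.25 kHz ≤ fs/2 = 27.85 kHz, appears at 26.25 kHz.
11.6 kHz ≤ fs/2 = 27.85 kHz, passes unchanged.
71.85 kHz mod fs = 16.15 kHz.
16.15 kHz ≤ fs/2 = 27.85 kHz, appears at 16.15 kHz.
183.25 kHz mod fs = 16.15 kHz.
16.15 kHz ≤ fs/2 = 27.85 kHz, appears at 16.15 kHz.
71.85 kHz and 183.25 kHz both map to 16.15 kHz.

71.85 kHz, 183.25 kHz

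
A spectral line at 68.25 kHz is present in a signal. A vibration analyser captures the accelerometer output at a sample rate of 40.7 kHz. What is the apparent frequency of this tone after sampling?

68.25 kHz mod fs = 27.55 kHz.
27.55 kHz > fs/2 = 20.35 kHz, folds to fs − 27.55 kHz = 13.15 kHz.

13.15 kHz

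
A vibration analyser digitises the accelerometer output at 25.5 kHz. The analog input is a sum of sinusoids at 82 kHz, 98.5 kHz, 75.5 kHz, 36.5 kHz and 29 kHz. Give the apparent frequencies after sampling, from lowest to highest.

1 kHz, 3.5 kHz, 5.5 kHz, 11 kHz

fs/2 = 12.75 kHz.
82 kHz mod fs = 5.5 kHz.
5.5 kHz ≤ fs/2 = 12.75 kHz, appears at 5.5 kHz.
98.5 kHz mod fs = 22 kHz.
22 kHz > fs/2 = 12.75 kHz, folds to fs − 22 kHz = 3.5 kHz.
75.5 kHz mod fs = 24.5 kHz.
24.5 kHz > fs/2 = 12.75 kHz, folds to fs − 24.5 kHz = 1 kHz.
36.5 kHz mod fs = 11 kHz.
11 kHz ≤ fs/2 = 12.75 kHz, appears at 11 kHz.
29 kHz mod fs = 3.5 kHz.
3.5 kHz ≤ fs/2 = 12.75 kHz, appears at 3.5 kHz.
Distinct values: {1 kHz, 3.5 kHz, 5.5 kHz, 11 kHz}.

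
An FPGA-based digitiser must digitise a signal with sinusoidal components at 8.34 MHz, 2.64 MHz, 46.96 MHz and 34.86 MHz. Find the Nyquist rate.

93.92 MHz

Highest-frequency component: 46.96 MHz.
Nyquist rate = 2 × 46.96 MHz = 93.92 MHz.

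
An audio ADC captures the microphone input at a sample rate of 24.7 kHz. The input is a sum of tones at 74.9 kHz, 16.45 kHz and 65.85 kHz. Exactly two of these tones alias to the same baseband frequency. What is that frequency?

8.25 kHz

fs/2 = 12.35 kHz.
74.9 kHz mod fs = 0.8 kHz.
0.8 kHz ≤ fs/2 = 12.35 kHz, appears at 0.8 kHz.
16.45 kHz > fs/2 = 12.35 kHz, folds to fs − 16.45 kHz = 8.25 kHz.
65.85 kHz mod fs = 16.45 kHz.
16.45 kHz > fs/2 = 12.35 kHz, folds to fs − 16.45 kHz = 8.25 kHz.
16.45 kHz and 65.85 kHz both map to 8.25 kHz.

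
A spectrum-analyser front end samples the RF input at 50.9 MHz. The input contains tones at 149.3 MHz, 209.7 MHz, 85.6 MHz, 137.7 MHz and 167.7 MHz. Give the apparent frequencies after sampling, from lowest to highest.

3.4 MHz, 6.1 MHz, 15 MHz, 16.2 MHz

fs/2 = 25.45 MHz.
149.3 MHz mod fs = 47.5 MHz.
47.5 MHz > fs/2 = 25.45 MHz, folds to fs − 47.5 MHz = 3.4 MHz.
209.7 MHz mod fs = 6.1 MHz.
6.1 MHz ≤ fs/2 = 25.45 MHz, appears at 6.1 MHz.
85.6 MHz mod fs = 34.7 MHz.
34.7 MHz > fs/2 = 25.45 MHz, folds to fs − 34.7 MHz = 16.2 MHz.
137.7 MHz mod fs = 35.9 MHz.
35.9 MHz > fs/2 = 25.45 MHz, folds to fs − 35.9 MHz = 15 MHz.
167.7 MHz mod fs = 15 MHz.
15 MHz ≤ fs/2 = 25.45 MHz, appears at 15 MHz.
Distinct values: {3.4 MHz, 6.1 MHz, 15 MHz, 16.2 MHz}.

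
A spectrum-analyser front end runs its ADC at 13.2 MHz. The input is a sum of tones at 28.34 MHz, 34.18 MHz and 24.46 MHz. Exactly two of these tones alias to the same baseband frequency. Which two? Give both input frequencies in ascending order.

fs/2 = 6.6 MHz.
28.34 MHz mod fs = 1.94 MHz.
1.94 MHz ≤ fs/2 = 6.6 MHz, appears at 1.94 MHz.
34.18 MHz mod fs = 7.78 MHz.
7.78 MHz > fs/2 = 6.6 MHz, folds to fs − 7.78 MHz = 5.42 MHz.
24.46 MHz mod fs = 11.26 MHz.
11.26 MHz > fs/2 = 6.6 MHz, folds to fs − 11.26 MHz = 1.94 MHz.
24.46 MHz and 28.34 MHz both map to 1.94 MHz.

24.46 MHz, 28.34 MHz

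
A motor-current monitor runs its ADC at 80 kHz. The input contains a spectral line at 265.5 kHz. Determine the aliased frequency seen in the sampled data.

25.5 kHz

265.5 kHz mod fs = 25.5 kHz.
25.5 kHz ≤ fs/2 = 40 kHz, appears at 25.5 kHz.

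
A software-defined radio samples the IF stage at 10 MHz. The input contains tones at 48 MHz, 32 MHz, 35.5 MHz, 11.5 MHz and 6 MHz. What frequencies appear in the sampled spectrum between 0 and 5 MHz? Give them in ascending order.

fs/2 = 5 MHz.
48 MHz mod fs = 8 MHz.
8 MHz > fs/2 = 5 MHz, folds to fs − 8 MHz = 2 MHz.
32 MHz mod fs = 2 MHz.
2 MHz ≤ fs/2 = 5 MHz, appears at 2 MHz.
35.5 MHz mod fs = 5.5 MHz.
5.5 MHz > fs/2 = 5 MHz, folds to fs − 5.5 MHz = 4.5 MHz.
11.5 MHz mod fs = 1.5 MHz.
1.5 MHz ≤ fs/2 = 5 MHz, appears at 1.5 MHz.
6 MHz > fs/2 = 5 MHz, folds to fs − 6 MHz = 4 MHz.
Distinct values: {1.5 MHz, 2 MHz, 4 MHz, 4.5 MHz}.

1.5 MHz, 2 MHz, 4 MHz, 4.5 MHz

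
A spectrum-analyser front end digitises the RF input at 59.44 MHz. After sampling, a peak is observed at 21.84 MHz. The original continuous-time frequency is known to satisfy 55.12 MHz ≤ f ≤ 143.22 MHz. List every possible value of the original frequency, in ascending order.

Frequencies that alias to 21.84 MHz are k·fs ± 21.84 MHz for integer k ≥ 0.
k=0: 21.84 MHz.
k=1: 37.6 MHz, 81.28 MHz.
k=2: 97.04 MHz, 140.72 MHz.
k=3: 156.48 MHz, 200.16 MHz.
Within [55.12 MHz, 143.22 MHz]: 81.28 MHz, 97.04 MHz, 140.72 MHz.

81.28 MHz, 97.04 MHz, 140.72 MHz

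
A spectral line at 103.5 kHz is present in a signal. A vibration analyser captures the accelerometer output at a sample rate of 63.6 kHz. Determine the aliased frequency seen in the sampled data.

23.7 kHz

103.5 kHz mod fs = 39.9 kHz.
39.9 kHz > fs/2 = 31.8 kHz, folds to fs − 39.9 kHz = 23.7 kHz.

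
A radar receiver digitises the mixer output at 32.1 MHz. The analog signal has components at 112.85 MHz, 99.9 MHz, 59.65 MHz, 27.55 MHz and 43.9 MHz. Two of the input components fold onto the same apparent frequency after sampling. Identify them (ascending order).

fs/2 = 16.05 MHz.
112.85 MHz mod fs = 16.55 MHz.
16.55 MHz > fs/2 = 16.05 MHz, folds to fs − 16.55 MHz = 15.55 MHz.
99.9 MHz mod fs = 3.6 MHz.
3.6 MHz ≤ fs/2 = 16.05 MHz, appears at 3.6 MHz.
59.65 MHz mod fs = 27.55 MHz.
27.55 MHz > fs/2 = 16.05 MHz, folds to fs − 27.55 MHz = 4.55 MHz.
27.55 MHz > fs/2 = 16.05 MHz, folds to fs − 27.55 MHz = 4.55 MHz.
43.9 MHz mod fs = 11.8 MHz.
11.8 MHz ≤ fs/2 = 16.05 MHz, appears at 11.8 MHz.
27.55 MHz and 59.65 MHz both map to 4.55 MHz.

27.55 MHz, 59.65 MHz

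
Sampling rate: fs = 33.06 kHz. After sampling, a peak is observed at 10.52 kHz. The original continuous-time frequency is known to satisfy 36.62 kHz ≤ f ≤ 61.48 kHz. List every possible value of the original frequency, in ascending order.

43.58 kHz, 55.6 kHz

Frequencies that alias to 10.52 kHz are k·fs ± 10.52 kHz for integer k ≥ 0.
k=0: 10.52 kHz.
k=1: 22.54 kHz, 43.58 kHz.
k=2: 55.6 kHz, 76.64 kHz.
k=3: 88.66 kHz, 109.7 kHz.
Within [36.62 kHz, 61.48 kHz]: 43.58 kHz, 55.6 kHz.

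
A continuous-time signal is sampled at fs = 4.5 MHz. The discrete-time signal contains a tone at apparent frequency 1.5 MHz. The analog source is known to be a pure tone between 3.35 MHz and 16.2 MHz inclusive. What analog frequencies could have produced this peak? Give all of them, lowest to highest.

6 MHz, 7.5 MHz, 10.5 MHz, 12 MHz, 15 MHz

Frequencies that alias to 1.5 MHz are k·fs ± 1.5 MHz for integer k ≥ 0.
k=0: 1.5 MHz.
k=1: 3 MHz, 6 MHz.
k=2: 7.5 MHz, 10.5 MHz.
k=3: 12 MHz, 15 MHz.
k=4: 16.5 MHz, 19.5 MHz.
Within [3.35 MHz, 16.2 MHz]: 6 MHz, 7.5 MHz, 10.5 MHz, 12 MHz, 15 MHz.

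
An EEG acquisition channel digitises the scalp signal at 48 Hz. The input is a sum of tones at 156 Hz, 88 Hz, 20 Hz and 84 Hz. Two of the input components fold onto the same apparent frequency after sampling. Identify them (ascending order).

84 Hz, 156 Hz

fs/2 = 24 Hz.
156 Hz mod fs = 12 Hz.
12 Hz ≤ fs/2 = 24 Hz, appears at 12 Hz.
88 Hz mod fs = 40 Hz.
40 Hz > fs/2 = 24 Hz, folds to fs − 40 Hz = 8 Hz.
20 Hz ≤ fs/2 = 24 Hz, passes unchanged.
84 Hz mod fs = 36 Hz.
36 Hz > fs/2 = 24 Hz, folds to fs − 36 Hz = 12 Hz.
84 Hz and 156 Hz both map to 12 Hz.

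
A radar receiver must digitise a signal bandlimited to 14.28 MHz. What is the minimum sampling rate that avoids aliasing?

28.56 MHz

Nyquist rate = 2 × 14.28 MHz = 28.56 MHz.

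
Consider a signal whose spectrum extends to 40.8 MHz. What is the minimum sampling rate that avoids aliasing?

81.6 MHz

Nyquist rate = 2 × 40.8 MHz = 81.6 MHz.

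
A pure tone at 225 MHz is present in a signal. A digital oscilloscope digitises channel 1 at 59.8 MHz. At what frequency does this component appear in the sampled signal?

225 MHz mod fs = 45.6 MHz.
45.6 MHz > fs/2 = 29.9 MHz, folds to fs − 45.6 MHz = 14.2 MHz.

14.2 MHz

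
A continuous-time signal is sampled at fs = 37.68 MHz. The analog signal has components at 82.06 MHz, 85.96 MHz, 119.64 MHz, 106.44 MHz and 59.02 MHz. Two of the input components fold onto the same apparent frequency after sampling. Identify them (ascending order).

fs/2 = 18.84 MHz.
82.06 MHz mod fs = 6.7 MHz.
6.7 MHz ≤ fs/2 = 18.84 MHz, appears at 6.7 MHz.
85.96 MHz mod fs = 10.6 MHz.
10.6 MHz ≤ fs/2 = 18.84 MHz, appears at 10.6 MHz.
119.64 MHz mod fs = 6.6 MHz.
6.6 MHz ≤ fs/2 = 18.84 MHz, appears at 6.6 MHz.
106.44 MHz mod fs = 31.08 MHz.
31.08 MHz > fs/2 = 18.84 MHz, folds to fs − 31.08 MHz = 6.6 MHz.
59.02 MHz mod fs = 21.34 MHz.
21.34 MHz > fs/2 = 18.84 MHz, folds to fs − 21.34 MHz = 16.34 MHz.
106.44 MHz and 119.64 MHz both map to 6.6 MHz.

106.44 MHz, 119.64 MHz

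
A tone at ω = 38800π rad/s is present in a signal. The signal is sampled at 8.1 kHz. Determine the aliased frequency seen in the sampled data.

ω = 38800π rad/s → f = ω/(2π) = 19400 Hz = 19.4 kHz.
19.4 kHz mod fs = 3.2 kHz.
3.2 kHz ≤ fs/2 = 4.05 kHz, appears at 3.2 kHz.

3.2 kHz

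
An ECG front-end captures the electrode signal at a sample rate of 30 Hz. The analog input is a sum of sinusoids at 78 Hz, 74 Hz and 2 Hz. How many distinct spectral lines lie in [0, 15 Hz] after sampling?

fs/2 = 15 Hz.
78 Hz mod fs = 18 Hz.
18 Hz > fs/2 = 15 Hz, folds to fs − 18 Hz = 12 Hz.
74 Hz mod fs = 14 Hz.
14 Hz ≤ fs/2 = 15 Hz, appears at 14 Hz.
2 Hz ≤ fs/2 = 15 Hz, passes unchanged.
Distinct values: {2 Hz, 12 Hz, 14 Hz} → 3.

3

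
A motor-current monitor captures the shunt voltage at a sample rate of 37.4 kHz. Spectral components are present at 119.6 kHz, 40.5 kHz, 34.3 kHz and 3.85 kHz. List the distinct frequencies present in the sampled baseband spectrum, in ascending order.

fs/2 = 18.7 kHz.
119.6 kHz mod fs = 7.4 kHz.
7.4 kHz ≤ fs/2 = 18.7 kHz, appears at 7.4 kHz.
40.5 kHz mod fs = 3.1 kHz.
3.1 kHz ≤ fs/2 = 18.7 kHz, appears at 3.1 kHz.
34.3 kHz > fs/2 = 18.7 kHz, folds to fs − 34.3 kHz = 3.1 kHz.
3.85 kHz ≤ fs/2 = 18.7 kHz, passes unchanged.
Distinct values: {3.1 kHz, 3.85 kHz, 7.4 kHz}.

3.1 kHz, 3.85 kHz, 7.4 kHz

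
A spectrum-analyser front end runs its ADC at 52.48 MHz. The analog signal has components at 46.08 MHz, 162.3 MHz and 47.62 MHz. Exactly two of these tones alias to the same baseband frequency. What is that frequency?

fs/2 = 26.24 MHz.
46.08 MHz > fs/2 = 26.24 MHz, folds to fs − 46.08 MHz = 6.4 MHz.
162.3 MHz mod fs = 4.86 MHz.
4.86 MHz ≤ fs/2 = 26.24 MHz, appears at 4.86 MHz.
47.62 MHz > fs/2 = 26.24 MHz, folds to fs − 47.62 MHz = 4.86 MHz.
47.62 MHz and 162.3 MHz both map to 4.86 MHz.

4.86 MHz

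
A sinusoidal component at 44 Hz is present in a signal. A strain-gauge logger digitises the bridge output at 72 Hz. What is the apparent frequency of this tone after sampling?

28 Hz

44 Hz > fs/2 = 36 Hz, folds to fs − 44 Hz = 28 Hz.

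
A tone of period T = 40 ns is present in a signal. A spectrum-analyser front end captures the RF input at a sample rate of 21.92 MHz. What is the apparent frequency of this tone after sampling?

T = 40 ns → f = 1/T = 25 MHz.
25 MHz mod fs = 3.08 MHz.
3.08 MHz ≤ fs/2 = 10.96 MHz, appears at 3.08 MHz.

3.08 MHz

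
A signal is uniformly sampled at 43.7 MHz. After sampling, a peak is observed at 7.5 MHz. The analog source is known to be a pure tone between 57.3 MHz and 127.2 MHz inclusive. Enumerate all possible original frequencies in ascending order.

Frequencies that alias to 7.5 MHz are k·fs ± 7.5 MHz for integer k ≥ 0.
k=0: 7.5 MHz.
k=1: 36.2 MHz, 51.2 MHz.
k=2: 79.9 MHz, 94.9 MHz.
k=3: 123.6 MHz, 138.6 MHz.
k=4: 167.3 MHz, 182.3 MHz.
Within [57.3 MHz, 127.2 MHz]: 79.9 MHz, 94.9 MHz, 123.6 MHz.

79.9 MHz, 94.9 MHz, 123.6 MHz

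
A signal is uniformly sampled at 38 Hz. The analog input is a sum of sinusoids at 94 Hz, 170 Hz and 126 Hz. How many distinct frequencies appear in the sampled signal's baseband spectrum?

2

fs/2 = 19 Hz.
94 Hz mod fs = 18 Hz.
18 Hz ≤ fs/2 = 19 Hz, appears at 18 Hz.
170 Hz mod fs = 18 Hz.
18 Hz ≤ fs/2 = 19 Hz, appears at 18 Hz.
126 Hz mod fs = 12 Hz.
12 Hz ≤ fs/2 = 19 Hz, appears at 12 Hz.
Distinct values: {12 Hz, 18 Hz} → 2.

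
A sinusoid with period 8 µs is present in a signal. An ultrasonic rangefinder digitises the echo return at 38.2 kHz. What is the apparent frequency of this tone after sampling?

10.4 kHz

T = 8 µs → f = 1/T = 125 kHz.
125 kHz mod fs = 10.4 kHz.
10.4 kHz ≤ fs/2 = 19.1 kHz, appears at 10.4 kHz.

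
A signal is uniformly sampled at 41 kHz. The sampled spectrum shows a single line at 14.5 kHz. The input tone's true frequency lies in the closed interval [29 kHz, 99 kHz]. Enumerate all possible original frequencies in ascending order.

Frequencies that alias to 14.5 kHz are k·fs ± 14.5 kHz for integer k ≥ 0.
k=0: 14.5 kHz.
k=1: 26.5 kHz, 55.5 kHz.
k=2: 67.5 kHz, 96.5 kHz.
k=3: 108.5 kHz, 137.5 kHz.
Within [29 kHz, 99 kHz]: 55.5 kHz, 67.5 kHz, 96.5 kHz.

55.5 kHz, 67.5 kHz, 96.5 kHz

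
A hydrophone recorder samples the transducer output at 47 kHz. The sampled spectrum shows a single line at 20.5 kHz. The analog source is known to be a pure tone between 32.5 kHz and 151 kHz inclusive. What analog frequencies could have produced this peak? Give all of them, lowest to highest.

Frequencies that alias to 20.5 kHz are k·fs ± 20.5 kHz for integer k ≥ 0.
k=0: 20.5 kHz.
k=1: 26.5 kHz, 67.5 kHz.
k=2: 73.5 kHz, 114.5 kHz.
k=3: 120.5 kHz, 161.5 kHz.
k=4: 167.5 kHz, 208.5 kHz.
Within [32.5 kHz, 151 kHz]: 67.5 kHz, 73.5 kHz, 114.5 kHz, 120.5 kHz.

67.5 kHz, 73.5 kHz, 114.5 kHz, 120.5 kHz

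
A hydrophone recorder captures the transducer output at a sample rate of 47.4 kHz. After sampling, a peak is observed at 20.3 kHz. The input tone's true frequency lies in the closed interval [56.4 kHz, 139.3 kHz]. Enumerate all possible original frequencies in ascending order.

67.7 kHz, 74.5 kHz, 115.1 kHz, 121.9 kHz

Frequencies that alias to 20.3 kHz are k·fs ± 20.3 kHz for integer k ≥ 0.
k=0: 20.3 kHz.
k=1: 27.1 kHz, 67.7 kHz.
k=2: 74.5 kHz, 115.1 kHz.
k=3: 121.9 kHz, 162.5 kHz.
k=4: 169.3 kHz, 209.9 kHz.
Within [56.4 kHz, 139.3 kHz]: 67.7 kHz, 74.5 kHz, 115.1 kHz, 121.9 kHz.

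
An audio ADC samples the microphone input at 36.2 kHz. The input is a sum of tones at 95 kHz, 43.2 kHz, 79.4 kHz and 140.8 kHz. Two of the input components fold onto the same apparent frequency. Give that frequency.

7 kHz

fs/2 = 18.1 kHz.
95 kHz mod fs = 22.6 kHz.
22.6 kHz > fs/2 = 18.1 kHz, folds to fs − 22.6 kHz = 13.6 kHz.
43.2 kHz mod fs = 7 kHz.
7 kHz ≤ fs/2 = 18.1 kHz, appears at 7 kHz.
79.4 kHz mod fs = 7 kHz.
7 kHz ≤ fs/2 = 18.1 kHz, appears at 7 kHz.
140.8 kHz mod fs = 32.2 kHz.
32.2 kHz > fs/2 = 18.1 kHz, folds to fs − 32.2 kHz = 4 kHz.
43.2 kHz and 79.4 kHz both map to 7 kHz.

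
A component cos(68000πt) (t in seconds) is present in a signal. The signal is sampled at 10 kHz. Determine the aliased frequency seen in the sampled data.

ω = 68000π rad/s → f = ω/(2π) = 34000 Hz = 34 kHz.
34 kHz mod fs = 4 kHz.
4 kHz ≤ fs/2 = 5 kHz, appears at 4 kHz.

4 kHz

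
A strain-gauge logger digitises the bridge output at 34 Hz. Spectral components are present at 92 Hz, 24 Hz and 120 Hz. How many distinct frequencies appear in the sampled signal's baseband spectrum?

2

fs/2 = 17 Hz.
92 Hz mod fs = 24 Hz.
24 Hz > fs/2 = 17 Hz, folds to fs − 24 Hz = 10 Hz.
24 Hz > fs/2 = 17 Hz, folds to fs − 24 Hz = 10 Hz.
120 Hz mod fs = 18 Hz.
18 Hz > fs/2 = 17 Hz, folds to fs − 18 Hz = 16 Hz.
Distinct values: {10 Hz, 16 Hz} → 2.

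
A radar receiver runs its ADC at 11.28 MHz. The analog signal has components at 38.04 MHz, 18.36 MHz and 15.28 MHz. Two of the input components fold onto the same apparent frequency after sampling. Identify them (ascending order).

18.36 MHz, 38.04 MHz

fs/2 = 5.64 MHz.
38.04 MHz mod fs = 4.2 MHz.
4.2 MHz ≤ fs/2 = 5.64 MHz, appears at 4.2 MHz.
18.36 MHz mod fs = 7.08 MHz.
7.08 MHz > fs/2 = 5.64 MHz, folds to fs − 7.08 MHz = 4.2 MHz.
15.28 MHz mod fs = 4 MHz.
4 MHz ≤ fs/2 = 5.64 MHz, appears at 4 MHz.
18.36 MHz and 38.04 MHz both map to 4.2 MHz.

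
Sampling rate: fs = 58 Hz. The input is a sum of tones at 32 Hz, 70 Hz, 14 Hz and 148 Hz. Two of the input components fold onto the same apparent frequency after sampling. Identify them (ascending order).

32 Hz, 148 Hz

fs/2 = 29 Hz.
32 Hz > fs/2 = 29 Hz, folds to fs − 32 Hz = 26 Hz.
70 Hz mod fs = 12 Hz.
12 Hz ≤ fs/2 = 29 Hz, appears at 12 Hz.
14 Hz ≤ fs/2 = 29 Hz, passes unchanged.
148 Hz mod fs = 32 Hz.
32 Hz > fs/2 = 29 Hz, folds to fs − 32 Hz = 26 Hz.
32 Hz and 148 Hz both map to 26 Hz.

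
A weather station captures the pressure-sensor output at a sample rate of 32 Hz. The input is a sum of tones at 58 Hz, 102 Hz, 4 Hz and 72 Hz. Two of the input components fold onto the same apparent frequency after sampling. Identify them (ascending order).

fs/2 = 16 Hz.
58 Hz mod fs = 26 Hz.
26 Hz > fs/2 = 16 Hz, folds to fs − 26 Hz = 6 Hz.
102 Hz mod fs = 6 Hz.
6 Hz ≤ fs/2 = 16 Hz, appears at 6 Hz.
4 Hz ≤ fs/2 = 16 Hz, passes unchanged.
72 Hz mod fs = 8 Hz.
8 Hz ≤ fs/2 = 16 Hz, appears at 8 Hz.
58 Hz and 102 Hz both map to 6 Hz.

58 Hz, 102 Hz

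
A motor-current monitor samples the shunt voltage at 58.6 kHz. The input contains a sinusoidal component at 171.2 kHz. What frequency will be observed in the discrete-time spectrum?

171.2 kHz mod fs = 54 kHz.
54 kHz > fs/2 = 29.3 kHz, folds to fs − 54 kHz = 4.6 kHz.

4.6 kHz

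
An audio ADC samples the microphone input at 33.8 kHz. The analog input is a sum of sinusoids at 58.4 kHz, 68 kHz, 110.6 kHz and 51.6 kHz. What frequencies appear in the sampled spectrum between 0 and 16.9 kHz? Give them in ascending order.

0.4 kHz, 9.2 kHz, 16 kHz

fs/2 = 16.9 kHz.
58.4 kHz mod fs = 24.6 kHz.
24.6 kHz > fs/2 = 16.9 kHz, folds to fs − 24.6 kHz = 9.2 kHz.
68 kHz mod fs = 0.4 kHz.
0.4 kHz ≤ fs/2 = 16.9 kHz, appears at 0.4 kHz.
110.6 kHz mod fs = 9.2 kHz.
9.2 kHz ≤ fs/2 = 16.9 kHz, appears at 9.2 kHz.
51.6 kHz mod fs = 17.8 kHz.
17.8 kHz > fs/2 = 16.9 kHz, folds to fs − 17.8 kHz = 16 kHz.
Distinct values: {0.4 kHz, 9.2 kHz, 16 kHz}.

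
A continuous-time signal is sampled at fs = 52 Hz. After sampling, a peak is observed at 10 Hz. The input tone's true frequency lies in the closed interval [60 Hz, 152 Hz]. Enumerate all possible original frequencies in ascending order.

Frequencies that alias to 10 Hz are k·fs ± 10 Hz for integer k ≥ 0.
k=0: 10 Hz.
k=1: 42 Hz, 62 Hz.
k=2: 94 Hz, 114 Hz.
k=3: 146 Hz, 166 Hz.
k=4: 198 Hz, 218 Hz.
Within [60 Hz, 152 Hz]: 62 Hz, 94 Hz, 114 Hz, 146 Hz.

62 Hz, 94 Hz, 114 Hz, 146 Hz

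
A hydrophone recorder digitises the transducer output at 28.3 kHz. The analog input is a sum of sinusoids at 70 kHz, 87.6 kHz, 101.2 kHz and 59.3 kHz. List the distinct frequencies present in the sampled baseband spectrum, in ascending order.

fs/2 = 14.15 kHz.
70 kHz mod fs = 13.4 kHz.
13.4 kHz ≤ fs/2 = 14.15 kHz, appears at 13.4 kHz.
87.6 kHz mod fs = 2.7 kHz.
2.7 kHz ≤ fs/2 = 14.15 kHz, appears at 2.7 kHz.
101.2 kHz mod fs = 16.3 kHz.
16.3 kHz > fs/2 = 14.15 kHz, folds to fs − 16.3 kHz = 12 kHz.
59.3 kHz mod fs = 2.7 kHz.
2.7 kHz ≤ fs/2 = 14.15 kHz, appears at 2.7 kHz.
Distinct values: {2.7 kHz, 12 kHz, 13.4 kHz}.

2.7 kHz, 12 kHz, 13.4 kHz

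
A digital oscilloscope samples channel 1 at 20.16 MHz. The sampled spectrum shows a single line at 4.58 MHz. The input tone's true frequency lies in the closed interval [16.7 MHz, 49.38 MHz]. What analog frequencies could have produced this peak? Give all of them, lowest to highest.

24.74 MHz, 35.74 MHz, 44.9 MHz

Frequencies that alias to 4.58 MHz are k·fs ± 4.58 MHz for integer k ≥ 0.
k=0: 4.58 MHz.
k=1: 15.58 MHz, 24.74 MHz.
k=2: 35.74 MHz, 44.9 MHz.
k=3: 55.9 MHz, 65.06 MHz.
Within [16.7 MHz, 49.38 MHz]: 24.74 MHz, 35.74 MHz, 44.9 MHz.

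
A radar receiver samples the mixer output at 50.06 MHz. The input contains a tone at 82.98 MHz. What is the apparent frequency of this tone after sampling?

82.98 MHz mod fs = 32.92 MHz.
32.92 MHz > fs/2 = 25.03 MHz, folds to fs − 32.92 MHz = 17.14 MHz.

17.14 MHz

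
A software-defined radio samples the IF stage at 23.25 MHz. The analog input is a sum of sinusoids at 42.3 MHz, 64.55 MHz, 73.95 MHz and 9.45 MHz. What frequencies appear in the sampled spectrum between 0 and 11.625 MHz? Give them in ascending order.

fs/2 = 11.625 MHz.
42.3 MHz mod fs = 19.05 MHz.
19.05 MHz > fs/2 = 11.625 MHz, folds to fs − 19.05 MHz = 4.2 MHz.
64.55 MHz mod fs = 18.05 MHz.
18.05 MHz > fs/2 = 11.625 MHz, folds to fs − 18.05 MHz = 5.2 MHz.
73.95 MHz mod fs = 4.2 MHz.
4.2 MHz ≤ fs/2 = 11.625 MHz, appears at 4.2 MHz.
9.45 MHz ≤ fs/2 = 11.625 MHz, passes unchanged.
Distinct values: {4.2 MHz, 5.2 MHz, 9.45 MHz}.

4.2 MHz, 5.2 MHz, 9.45 MHz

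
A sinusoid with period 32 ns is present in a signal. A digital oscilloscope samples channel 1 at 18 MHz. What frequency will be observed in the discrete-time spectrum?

4.75 MHz

T = 32 ns → f = 1/T = 31.25 MHz.
31.25 MHz mod fs = 13.25 MHz.
13.25 MHz > fs/2 = 9 MHz, folds to fs − 13.25 MHz = 4.75 MHz.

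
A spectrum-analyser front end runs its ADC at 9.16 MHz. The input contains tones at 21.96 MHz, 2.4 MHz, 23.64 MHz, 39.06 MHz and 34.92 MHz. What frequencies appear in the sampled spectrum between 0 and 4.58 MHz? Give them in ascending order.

fs/2 = 4.58 MHz.
21.96 MHz mod fs = 3.64 MHz.
3.64 MHz ≤ fs/2 = 4.58 MHz, appears at 3.64 MHz.
2.4 MHz ≤ fs/2 = 4.58 MHz, passes unchanged.
23.64 MHz mod fs = 5.32 MHz.
5.32 MHz > fs/2 = 4.58 MHz, folds to fs − 5.32 MHz = 3.84 MHz.
39.06 MHz mod fs = 2.42 MHz.
2.42 MHz ≤ fs/2 = 4.58 MHz, appears at 2.42 MHz.
34.92 MHz mod fs = 7.44 MHz.
7.44 MHz > fs/2 = 4.58 MHz, folds to fs − 7.44 MHz = 1.72 MHz.
Distinct values: {1.72 MHz, 2.4 MHz, 2.42 MHz, 3.64 MHz, 3.84 MHz}.

1.72 MHz, 2.4 MHz, 2.42 MHz, 3.64 MHz, 3.84 MHz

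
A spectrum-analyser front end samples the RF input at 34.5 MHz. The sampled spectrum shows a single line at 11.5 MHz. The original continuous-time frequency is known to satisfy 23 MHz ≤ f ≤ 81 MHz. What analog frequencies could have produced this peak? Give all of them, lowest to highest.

Frequencies that alias to 11.5 MHz are k·fs ± 11.5 MHz for integer k ≥ 0.
k=0: 11.5 MHz.
k=1: 23 MHz, 46 MHz.
k=2: 57.5 MHz, 80.5 MHz.
k=3: 92 MHz, 115 MHz.
Within [23 MHz, 81 MHz]: 23 MHz, 46 MHz, 57.5 MHz, 80.5 MHz.

23 MHz, 46 MHz, 57.5 MHz, 80.5 MHz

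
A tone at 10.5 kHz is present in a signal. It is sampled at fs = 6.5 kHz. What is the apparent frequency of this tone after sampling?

10.5 kHz mod fs = 4 kHz.
4 kHz > fs/2 = 3.25 kHz, folds to fs − 4 kHz = 2.5 kHz.

2.5 kHz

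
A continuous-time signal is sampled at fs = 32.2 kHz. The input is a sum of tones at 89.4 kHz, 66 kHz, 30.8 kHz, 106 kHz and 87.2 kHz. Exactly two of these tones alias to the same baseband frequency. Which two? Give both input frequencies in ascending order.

87.2 kHz, 106 kHz

fs/2 = 16.1 kHz.
89.4 kHz mod fs = 25 kHz.
25 kHz > fs/2 = 16.1 kHz, folds to fs − 25 kHz = 7.2 kHz.
66 kHz mod fs = 1.6 kHz.
1.6 kHz ≤ fs/2 = 16.1 kHz, appears at 1.6 kHz.
30.8 kHz > fs/2 = 16.1 kHz, folds to fs − 30.8 kHz = 1.4 kHz.
106 kHz mod fs = 9.4 kHz.
9.4 kHz ≤ fs/2 = 16.1 kHz, appears at 9.4 kHz.
87.2 kHz mod fs = 22.8 kHz.
22.8 kHz > fs/2 = 16.1 kHz, folds to fs − 22.8 kHz = 9.4 kHz.
87.2 kHz and 106 kHz both map to 9.4 kHz.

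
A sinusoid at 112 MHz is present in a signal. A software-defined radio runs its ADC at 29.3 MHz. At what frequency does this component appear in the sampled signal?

5.2 MHz

112 MHz mod fs = 24.1 MHz.
24.1 MHz > fs/2 = 14.65 MHz, folds to fs − 24.1 MHz = 5.2 MHz.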